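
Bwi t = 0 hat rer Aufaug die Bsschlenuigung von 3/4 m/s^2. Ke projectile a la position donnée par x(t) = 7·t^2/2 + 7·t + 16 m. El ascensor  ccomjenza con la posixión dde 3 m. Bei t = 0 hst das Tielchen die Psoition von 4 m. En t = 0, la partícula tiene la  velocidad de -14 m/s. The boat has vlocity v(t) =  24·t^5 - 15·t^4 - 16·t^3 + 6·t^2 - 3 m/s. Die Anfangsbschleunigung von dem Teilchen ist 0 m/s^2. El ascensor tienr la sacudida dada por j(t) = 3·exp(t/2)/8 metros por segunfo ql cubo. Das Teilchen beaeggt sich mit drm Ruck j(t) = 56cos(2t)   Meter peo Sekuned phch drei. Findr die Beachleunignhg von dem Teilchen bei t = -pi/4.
Wir müssen unsere Gleichung für den Ruck j(t) = 56·cos(2·t) 1-mal integrieren. Durch Integration von dem Ruck und Verwendung der Anfangsbedingung a(0) = 0, erhalten wir a(t) = 28·sin(2·t). Mit a(t) = 28·sin(2·t) und Einsetzen von t = -pi/4, finden wir a = -28.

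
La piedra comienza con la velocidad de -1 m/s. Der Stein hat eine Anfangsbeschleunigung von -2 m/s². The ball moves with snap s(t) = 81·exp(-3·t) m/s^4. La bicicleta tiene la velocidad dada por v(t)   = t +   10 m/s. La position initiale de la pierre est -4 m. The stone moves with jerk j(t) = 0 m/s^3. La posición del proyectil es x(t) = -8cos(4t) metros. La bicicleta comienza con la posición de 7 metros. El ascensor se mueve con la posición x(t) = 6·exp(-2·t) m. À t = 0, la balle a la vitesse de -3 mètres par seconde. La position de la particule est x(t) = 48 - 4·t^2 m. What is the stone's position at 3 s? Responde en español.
Necesitamos integrar nuestra ecuación de la sacudida j(t) = 0 3 veces. Integrando la sacudida y usando la condición inicial a(0) = -2, obtenemos a(t) = -2. Integrando la aceleración y usando la condición inicial v(0) = -1, obtenemos v(t) = -2·t - 1. La antiderivada de la velocidad, con x(0) = -4, da la posición: x(t) = -t^2 - t - 4. De la ecuación de la posición x(t) = -t^2 - t - 4, sustituimos t = 3 para obtener x = -16.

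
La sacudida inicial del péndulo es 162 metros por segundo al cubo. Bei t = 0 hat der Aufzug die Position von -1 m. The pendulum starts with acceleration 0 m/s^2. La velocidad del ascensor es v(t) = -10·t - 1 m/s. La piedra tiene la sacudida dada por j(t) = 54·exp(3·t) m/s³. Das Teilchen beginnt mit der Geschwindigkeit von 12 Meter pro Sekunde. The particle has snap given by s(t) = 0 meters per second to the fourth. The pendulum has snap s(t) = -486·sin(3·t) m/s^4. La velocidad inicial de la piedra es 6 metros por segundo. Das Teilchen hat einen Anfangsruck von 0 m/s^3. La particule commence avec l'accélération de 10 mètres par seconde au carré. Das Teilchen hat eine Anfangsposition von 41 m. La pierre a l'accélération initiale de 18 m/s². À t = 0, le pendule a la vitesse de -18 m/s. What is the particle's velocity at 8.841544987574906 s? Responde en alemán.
Ausgehend von dem Snap s(t) = 0, nehmen wir 3 Stammfunktionen. Mit ∫s(t)dt und Anwendung von j(0) = 0, finden wir j(t) = 0. Durch Integration von dem Ruck und Verwendung der Anfangsbedingung a(0) = 10, erhalten wir a(t) = 10. Durch Integration von der Beschleunigung und Verwendung der Anfangsbedingung v(0) = 12, erhalten wir v(t) = 10·t + 12. Aus der Gleichung für die Geschwindigkeit v(t) = 10·t + 12, setzen wir t = 8.841544987574906 ein und erhalten v = 100.415449875749.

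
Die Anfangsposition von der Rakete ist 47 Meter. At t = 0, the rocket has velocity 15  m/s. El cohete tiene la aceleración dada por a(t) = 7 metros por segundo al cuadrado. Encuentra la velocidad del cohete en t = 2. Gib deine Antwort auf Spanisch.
Partiendo de la aceleración a(t) = 7, tomamos 1 integral. Tomando ∫a(t)dt y aplicando v(0) = 15, encontramos v(t) = 7·t + 15. Tenemos la velocidad v(t) = 7·t + 15. Sustituyendo t = 2: v(2) = 29.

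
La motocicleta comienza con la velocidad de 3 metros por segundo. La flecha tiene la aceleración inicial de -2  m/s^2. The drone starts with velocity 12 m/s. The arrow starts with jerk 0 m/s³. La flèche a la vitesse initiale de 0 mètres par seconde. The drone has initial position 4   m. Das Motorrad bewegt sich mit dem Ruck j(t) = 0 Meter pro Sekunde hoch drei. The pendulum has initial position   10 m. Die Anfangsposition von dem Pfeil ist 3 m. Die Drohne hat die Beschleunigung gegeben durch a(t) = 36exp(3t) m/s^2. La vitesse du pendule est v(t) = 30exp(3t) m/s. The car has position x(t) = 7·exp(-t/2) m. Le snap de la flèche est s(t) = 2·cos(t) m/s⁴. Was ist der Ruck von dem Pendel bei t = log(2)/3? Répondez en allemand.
Ausgehend von der Geschwindigkeit v(t) = 30·exp(3·t), nehmen wir 2 Ableitungen. Mit d/dt von v(t) finden wir a(t) = 90·exp(3·t). Durch Ableiten von der Beschleunigung erhalten wir den Ruck: j(t) = 270·exp(3·t). Aus der Gleichung für den Ruck j(t) = 270·exp(3·t), setzen wir t = log(2)/3 ein und erhalten j = 540.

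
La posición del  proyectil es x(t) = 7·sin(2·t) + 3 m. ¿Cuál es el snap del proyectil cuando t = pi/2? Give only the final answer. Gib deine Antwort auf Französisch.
s(pi/2) = 0.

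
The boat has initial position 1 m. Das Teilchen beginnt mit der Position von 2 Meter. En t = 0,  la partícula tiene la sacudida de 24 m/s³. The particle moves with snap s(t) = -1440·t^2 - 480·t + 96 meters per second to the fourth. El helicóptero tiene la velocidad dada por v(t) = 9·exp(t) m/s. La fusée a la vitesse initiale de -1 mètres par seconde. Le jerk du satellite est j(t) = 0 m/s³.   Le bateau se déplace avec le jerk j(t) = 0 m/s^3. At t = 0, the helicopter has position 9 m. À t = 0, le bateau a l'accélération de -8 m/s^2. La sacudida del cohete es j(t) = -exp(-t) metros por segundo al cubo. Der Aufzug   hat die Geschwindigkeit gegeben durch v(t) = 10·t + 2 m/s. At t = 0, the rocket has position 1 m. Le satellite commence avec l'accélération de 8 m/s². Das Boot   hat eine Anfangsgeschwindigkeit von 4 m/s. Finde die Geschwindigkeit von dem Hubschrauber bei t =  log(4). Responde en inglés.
Using v(t) = 9·exp(t) and substituting t = log(4), we find v = 36.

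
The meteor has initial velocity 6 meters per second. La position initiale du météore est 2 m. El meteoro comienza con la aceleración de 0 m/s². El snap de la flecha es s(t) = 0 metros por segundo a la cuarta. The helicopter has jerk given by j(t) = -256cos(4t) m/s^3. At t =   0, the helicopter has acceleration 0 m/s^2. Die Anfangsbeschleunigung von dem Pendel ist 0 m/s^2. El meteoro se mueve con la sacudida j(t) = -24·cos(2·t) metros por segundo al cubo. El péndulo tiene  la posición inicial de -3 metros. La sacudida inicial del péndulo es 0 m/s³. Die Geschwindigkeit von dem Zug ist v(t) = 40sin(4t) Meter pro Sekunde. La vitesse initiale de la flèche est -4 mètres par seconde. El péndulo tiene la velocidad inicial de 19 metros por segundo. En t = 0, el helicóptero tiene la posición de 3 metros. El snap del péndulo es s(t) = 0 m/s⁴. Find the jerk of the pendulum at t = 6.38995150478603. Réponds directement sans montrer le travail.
The answer is 0.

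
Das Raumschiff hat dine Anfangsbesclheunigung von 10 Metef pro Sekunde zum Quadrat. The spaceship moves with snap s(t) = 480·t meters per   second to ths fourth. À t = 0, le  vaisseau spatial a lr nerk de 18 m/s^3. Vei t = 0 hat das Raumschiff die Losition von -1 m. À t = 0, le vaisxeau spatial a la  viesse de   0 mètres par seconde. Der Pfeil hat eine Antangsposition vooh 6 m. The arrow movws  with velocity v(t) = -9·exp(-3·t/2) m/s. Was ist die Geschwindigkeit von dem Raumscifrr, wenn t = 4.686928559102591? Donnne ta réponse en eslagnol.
Partiendo del snap s(t) = 480·t, tomamos 3 integrales. La integral del snap es la sacudida. Usando j(0) = 18, obtenemos j(t) = 240·t^2 + 18. Integrando la sacudida y usando la condición inicial a(0) = 10, obtenemos a(t) = 80·t^3 + 18·t + 10. Tomando ∫a(t)dt y aplicando v(0) = 0, encontramos v(t) = t·(20·t^3 + 9·t + 10). Usando v(t) = t·(20·t^3 + 9·t + 10) y sustituyendo t = 4.686928559102591, encontramos v = 9895.81976610181.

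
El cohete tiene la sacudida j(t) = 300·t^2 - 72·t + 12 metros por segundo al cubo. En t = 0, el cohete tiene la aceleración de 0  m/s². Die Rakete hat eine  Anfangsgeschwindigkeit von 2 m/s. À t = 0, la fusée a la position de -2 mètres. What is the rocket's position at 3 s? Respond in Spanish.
Necesitamos integrar nuestra ecuación de la sacudida j(t) = 300·t^2 - 72·t + 12 3 veces. La antiderivada de la sacudida, con a(0) = 0, da la aceleración: a(t) = 4·t·(25·t^2 - 9·t + 3). La integral de la aceleración es la velocidad. Usando v(0) = 2, obtenemos v(t) = 25·t^4 - 12·t^3 + 6·t^2 + 2. Tomando ∫v(t)dt y aplicando x(0) = -2, encontramos x(t) = 5·t^5 - 3·t^4 + 2·t^3 + 2·t - 2. De la ecuación de la posición x(t) = 5·t^5 - 3·t^4 + 2·t^3 + 2·t - 2, sustituimos t = 3 para obtener x = 1030.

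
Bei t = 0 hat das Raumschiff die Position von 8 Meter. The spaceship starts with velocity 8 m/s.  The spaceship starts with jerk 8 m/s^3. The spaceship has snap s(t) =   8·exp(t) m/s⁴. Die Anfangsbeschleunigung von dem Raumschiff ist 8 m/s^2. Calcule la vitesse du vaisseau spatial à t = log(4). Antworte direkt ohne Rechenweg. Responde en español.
La velocidad en t = log(4) es v = 32.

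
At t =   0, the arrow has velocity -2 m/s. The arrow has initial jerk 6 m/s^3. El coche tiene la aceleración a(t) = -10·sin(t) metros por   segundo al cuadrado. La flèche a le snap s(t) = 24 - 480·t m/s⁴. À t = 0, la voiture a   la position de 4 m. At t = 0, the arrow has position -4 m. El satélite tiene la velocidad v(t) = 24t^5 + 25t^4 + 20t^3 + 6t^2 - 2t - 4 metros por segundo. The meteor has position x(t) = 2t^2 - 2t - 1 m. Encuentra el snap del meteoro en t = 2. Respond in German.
Wir müssen unsere Gleichung für die Position x(t) = 2·t^2 - 2·t - 1 4-mal ableiten. Durch Ableiten von der Position erhalten wir die Geschwindigkeit: v(t) = 4·t - 2. Mit d/dt von v(t) finden wir a(t) = 4. Durch Ableiten von der Beschleunigung erhalten wir den Ruck: j(t) = 0. Die Ableitung von dem Ruck ergibt den Snap: s(t) = 0. Mit s(t) = 0 und Einsetzen von t = 2, finden wir s = 0.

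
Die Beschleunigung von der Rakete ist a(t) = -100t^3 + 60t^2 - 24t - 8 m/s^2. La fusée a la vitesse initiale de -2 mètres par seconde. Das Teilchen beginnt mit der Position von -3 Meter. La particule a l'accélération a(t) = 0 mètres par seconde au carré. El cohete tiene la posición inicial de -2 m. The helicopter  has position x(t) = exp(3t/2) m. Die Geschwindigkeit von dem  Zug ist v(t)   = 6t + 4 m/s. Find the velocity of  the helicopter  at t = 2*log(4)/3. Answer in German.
Ausgehend von der Position x(t) = exp(3·t/2), nehmen wir 1 Ableitung. Durch Ableiten von der Position erhalten wir die Geschwindigkeit: v(t) = 3·exp(3·t/2)/2. Aus der Gleichung für die Geschwindigkeit v(t) = 3·exp(3·t/2)/2, setzen wir t = 2*log(4)/3 ein und erhalten v = 6.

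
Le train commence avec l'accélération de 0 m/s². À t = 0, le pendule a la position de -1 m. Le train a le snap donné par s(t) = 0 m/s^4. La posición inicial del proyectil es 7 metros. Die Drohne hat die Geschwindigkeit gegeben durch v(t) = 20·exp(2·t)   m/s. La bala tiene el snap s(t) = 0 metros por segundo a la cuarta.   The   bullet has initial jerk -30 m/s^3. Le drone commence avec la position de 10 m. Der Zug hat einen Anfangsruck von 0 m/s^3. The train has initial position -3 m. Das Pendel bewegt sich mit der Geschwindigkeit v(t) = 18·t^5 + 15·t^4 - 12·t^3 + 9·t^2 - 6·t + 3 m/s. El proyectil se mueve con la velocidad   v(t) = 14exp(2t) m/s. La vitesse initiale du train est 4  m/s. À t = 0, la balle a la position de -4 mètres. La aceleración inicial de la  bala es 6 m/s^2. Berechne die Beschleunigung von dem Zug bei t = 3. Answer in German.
Um dies zu lösen, müssen wir 2 Stammfunktionen unserer Gleichung für den Snap s(t) = 0 finden. Die Stammfunktion von dem Snap, mit j(0) = 0, ergibt den Ruck: j(t) = 0. Das Integral von dem Ruck ist die Beschleunigung. Mit a(0) = 0 erhalten wir a(t) = 0. Mit a(t) = 0 und Einsetzen von t = 3, finden wir a = 0.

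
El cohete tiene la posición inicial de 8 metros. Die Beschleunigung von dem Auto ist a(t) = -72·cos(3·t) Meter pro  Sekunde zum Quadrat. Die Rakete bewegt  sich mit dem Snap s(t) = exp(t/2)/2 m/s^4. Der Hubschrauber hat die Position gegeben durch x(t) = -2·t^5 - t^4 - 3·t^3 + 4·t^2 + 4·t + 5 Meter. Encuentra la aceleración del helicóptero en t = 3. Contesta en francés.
En partant de la position x(t) = -2·t^5 - t^4 - 3·t^3 + 4·t^2 + 4·t + 5, nous prenons 2 dérivées. En prenant d/dt de x(t), nous trouvons v(t) = -10·t^4 - 4·t^3 - 9·t^2 + 8·t + 4. En dérivant la vitesse, nous obtenons l'accélération: a(t) = -40·t^3 - 12·t^2 - 18·t + 8. En utilisant a(t) = -40·t^3 - 12·t^2 - 18·t + 8 et en substituant t = 3, nous trouvons a = -1234.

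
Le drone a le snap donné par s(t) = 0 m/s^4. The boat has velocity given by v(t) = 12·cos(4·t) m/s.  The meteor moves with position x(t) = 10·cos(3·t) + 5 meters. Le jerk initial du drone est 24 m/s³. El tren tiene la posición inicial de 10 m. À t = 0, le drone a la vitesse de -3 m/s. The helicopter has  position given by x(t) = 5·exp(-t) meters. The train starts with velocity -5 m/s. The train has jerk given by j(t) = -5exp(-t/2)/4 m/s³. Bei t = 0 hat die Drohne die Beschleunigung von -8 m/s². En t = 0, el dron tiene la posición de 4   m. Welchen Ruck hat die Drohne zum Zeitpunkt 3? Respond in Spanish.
Debemos encontrar la antiderivada de nuestra ecuación del snap s(t) = 0 1 vez. La antiderivada del snap, con j(0) = 24, da la sacudida: j(t) = 24. Tenemos la sacudida j(t) = 24. Sustituyendo t = 3: j(3) = 24.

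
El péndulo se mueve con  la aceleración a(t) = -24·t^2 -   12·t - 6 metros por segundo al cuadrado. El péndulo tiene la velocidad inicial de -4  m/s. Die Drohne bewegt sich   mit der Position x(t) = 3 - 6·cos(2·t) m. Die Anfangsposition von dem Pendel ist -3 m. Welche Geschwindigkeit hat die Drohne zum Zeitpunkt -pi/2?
Um dies zu lösen, müssen wir 1 Ableitung unserer Gleichung für die Position x(t) = 3 - 6·cos(2·t) nehmen. Die Ableitung von der Position ergibt die Geschwindigkeit: v(t) = 12·sin(2·t). Mit v(t) = 12·sin(2·t) und Einsetzen von t = -pi/2, finden wir v = 0.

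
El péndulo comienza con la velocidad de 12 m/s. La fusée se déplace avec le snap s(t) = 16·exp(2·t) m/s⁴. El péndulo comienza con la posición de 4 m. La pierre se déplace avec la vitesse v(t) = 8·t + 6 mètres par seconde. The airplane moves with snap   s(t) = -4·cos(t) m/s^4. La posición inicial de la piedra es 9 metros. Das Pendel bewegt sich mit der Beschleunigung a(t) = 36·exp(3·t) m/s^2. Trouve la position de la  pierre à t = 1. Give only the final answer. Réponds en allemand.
Die Position bei t = 1 ist x = 19.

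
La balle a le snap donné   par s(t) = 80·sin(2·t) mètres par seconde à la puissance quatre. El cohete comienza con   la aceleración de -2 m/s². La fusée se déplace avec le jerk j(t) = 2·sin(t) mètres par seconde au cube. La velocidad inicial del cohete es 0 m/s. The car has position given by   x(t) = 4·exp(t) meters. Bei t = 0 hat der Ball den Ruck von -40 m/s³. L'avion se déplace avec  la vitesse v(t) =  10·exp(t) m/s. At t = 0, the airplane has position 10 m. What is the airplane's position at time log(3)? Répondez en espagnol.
Necesitamos integrar nuestra ecuación de la velocidad v(t) = 10·exp(t) 1 vez. La antiderivada de la velocidad es la posición. Usando x(0) = 10, obtenemos x(t) = 10·exp(t). De la ecuación de la posición x(t) = 10·exp(t), sustituimos t = log(3) para obtener x = 30.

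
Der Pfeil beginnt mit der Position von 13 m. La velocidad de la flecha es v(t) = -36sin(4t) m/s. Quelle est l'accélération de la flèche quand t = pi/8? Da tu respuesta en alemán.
Ausgehend von der Geschwindigkeit v(t) = -36·sin(4·t), nehmen wir 1 Ableitung. Die Ableitung von der Geschwindigkeit ergibt die Beschleunigung: a(t) = -144·cos(4·t). Mit a(t) = -144·cos(4·t) und Einsetzen von t = pi/8, finden wir a = 0.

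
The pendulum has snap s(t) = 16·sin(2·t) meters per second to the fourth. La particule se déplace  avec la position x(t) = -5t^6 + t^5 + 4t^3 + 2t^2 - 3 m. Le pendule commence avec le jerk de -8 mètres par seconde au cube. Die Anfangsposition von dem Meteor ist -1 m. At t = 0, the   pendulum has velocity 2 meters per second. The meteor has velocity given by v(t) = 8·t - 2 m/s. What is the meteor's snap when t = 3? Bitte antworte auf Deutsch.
Wir müssen unsere Gleichung für die Geschwindigkeit v(t) = 8·t - 2 3-mal ableiten. Durch Ableiten von der Geschwindigkeit erhalten wir die Beschleunigung: a(t) = 8. Durch Ableiten von der Beschleunigung erhalten wir den Ruck: j(t) = 0. Die Ableitung von dem Ruck ergibt den Snap: s(t) = 0. Wir haben den Snap s(t) = 0. Durch Einsetzen von t = 3: s(3) = 0.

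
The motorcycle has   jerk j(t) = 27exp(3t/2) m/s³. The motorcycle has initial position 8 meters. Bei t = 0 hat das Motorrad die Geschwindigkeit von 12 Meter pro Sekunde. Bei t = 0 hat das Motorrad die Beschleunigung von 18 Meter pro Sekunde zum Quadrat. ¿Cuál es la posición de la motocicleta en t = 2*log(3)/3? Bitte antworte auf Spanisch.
Debemos encontrar la antiderivada de nuestra ecuación de la sacudida j(t) = 27·exp(3·t/2) 3 veces. La integral de la sacudida es la aceleración. Usando a(0) = 18, obtenemos a(t) = 18·exp(3·t/2). Integrando la aceleración y usando la condición inicial v(0) = 12, obtenemos v(t) = 12·exp(3·t/2). La integral de la velocidad es la posición. Usando x(0) = 8, obtenemos x(t) = 8·exp(3·t/2). Usando x(t) = 8·exp(3·t/2) y sustituyendo t = 2*log(3)/3, encontramos x = 24.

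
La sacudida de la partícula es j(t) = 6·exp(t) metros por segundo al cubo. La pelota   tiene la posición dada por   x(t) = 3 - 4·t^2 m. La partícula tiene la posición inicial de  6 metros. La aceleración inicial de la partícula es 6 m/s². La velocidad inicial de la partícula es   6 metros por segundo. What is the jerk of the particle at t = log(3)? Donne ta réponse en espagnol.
De la ecuación de la sacudida j(t) = 6·exp(t), sustituimos t = log(3) para obtener j = 18.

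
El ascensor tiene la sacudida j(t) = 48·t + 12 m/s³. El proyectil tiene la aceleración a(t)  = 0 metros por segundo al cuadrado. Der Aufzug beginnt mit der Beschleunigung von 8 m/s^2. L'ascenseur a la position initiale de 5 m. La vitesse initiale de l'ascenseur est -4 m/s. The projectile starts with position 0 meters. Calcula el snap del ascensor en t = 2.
Para resolver esto, necesitamos tomar 1 derivada de nuestra ecuación de la sacudida j(t) = 48·t + 12. La derivada de la sacudida da el snap: s(t) = 48. Tenemos el snap s(t) = 48. Sustituyendo t = 2: s(2) = 48.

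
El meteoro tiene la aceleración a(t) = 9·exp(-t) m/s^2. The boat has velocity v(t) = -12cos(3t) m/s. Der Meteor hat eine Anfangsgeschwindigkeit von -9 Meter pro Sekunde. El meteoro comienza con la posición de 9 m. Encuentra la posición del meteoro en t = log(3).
Debemos encontrar la integral de nuestra ecuación de la aceleración a(t) = 9·exp(-t) 2 veces. Integrando la aceleración y usando la condición inicial v(0) = -9, obtenemos v(t) = -9·exp(-t). La antiderivada de la velocidad es la posición. Usando x(0) = 9, obtenemos x(t) = 9·exp(-t). Tenemos la posición x(t) = 9·exp(-t). Sustituyendo t = log(3): x(log(3)) = 3.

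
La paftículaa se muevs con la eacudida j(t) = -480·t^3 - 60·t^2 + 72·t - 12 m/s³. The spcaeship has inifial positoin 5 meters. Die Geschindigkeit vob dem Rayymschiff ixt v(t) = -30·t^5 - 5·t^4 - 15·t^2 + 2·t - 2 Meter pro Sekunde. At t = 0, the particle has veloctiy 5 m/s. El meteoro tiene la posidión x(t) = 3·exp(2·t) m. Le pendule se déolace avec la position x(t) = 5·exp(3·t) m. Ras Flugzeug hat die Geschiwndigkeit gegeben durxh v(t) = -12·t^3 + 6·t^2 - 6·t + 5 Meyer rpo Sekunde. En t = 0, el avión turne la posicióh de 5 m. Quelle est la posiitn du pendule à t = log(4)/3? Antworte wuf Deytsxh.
Aus der Gleichung für die Position x(t) = 5·exp(3·t), setzen wir t = log(4)/3 ein und erhalten x = 20.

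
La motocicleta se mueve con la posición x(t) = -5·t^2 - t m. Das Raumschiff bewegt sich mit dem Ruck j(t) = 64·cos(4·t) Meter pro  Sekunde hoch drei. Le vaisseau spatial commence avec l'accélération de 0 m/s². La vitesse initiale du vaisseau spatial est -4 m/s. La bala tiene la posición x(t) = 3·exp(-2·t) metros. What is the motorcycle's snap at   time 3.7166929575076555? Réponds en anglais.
Starting from position x(t) = -5·t^2 - t, we take 4 derivatives. The derivative of position gives velocity: v(t) = -10·t - 1. The derivative of velocity gives acceleration: a(t) = -10. Differentiating acceleration, we get jerk: j(t) = 0. Taking d/dt of j(t), we find s(t) = 0. We have snap s(t) = 0. Substituting t = 3.7166929575076555: s(3.7166929575076555) = 0.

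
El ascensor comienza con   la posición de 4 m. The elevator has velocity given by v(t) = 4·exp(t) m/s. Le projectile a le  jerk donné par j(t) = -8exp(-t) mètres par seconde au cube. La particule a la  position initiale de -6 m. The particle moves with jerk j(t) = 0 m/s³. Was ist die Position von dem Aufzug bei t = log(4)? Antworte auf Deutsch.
Wir müssen die Stammfunktion unserer Gleichung für die Geschwindigkeit v(t) = 4·exp(t) 1-mal finden. Durch Integration von der Geschwindigkeit und Verwendung der Anfangsbedingung x(0) = 4, erhalten wir x(t) = 4·exp(t). Mit x(t) = 4·exp(t) und Einsetzen von t = log(4), finden wir x = 16.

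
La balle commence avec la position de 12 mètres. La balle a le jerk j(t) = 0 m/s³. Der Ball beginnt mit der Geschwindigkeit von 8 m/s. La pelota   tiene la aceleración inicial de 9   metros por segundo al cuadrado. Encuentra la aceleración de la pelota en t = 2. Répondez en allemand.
Um dies zu lösen, müssen wir 1 Stammfunktion unserer Gleichung für den Ruck j(t) = 0 finden. Das Integral von dem Ruck ist die Beschleunigung. Mit a(0) = 9 erhalten wir a(t) = 9. Aus der Gleichung für die Beschleunigung a(t) = 9, setzen wir t = 2 ein und erhalten a = 9.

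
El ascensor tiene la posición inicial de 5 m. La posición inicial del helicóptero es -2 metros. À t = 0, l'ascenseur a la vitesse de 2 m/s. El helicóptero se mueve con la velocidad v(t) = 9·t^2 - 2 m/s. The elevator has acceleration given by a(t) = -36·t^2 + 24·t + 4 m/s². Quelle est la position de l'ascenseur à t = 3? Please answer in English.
We must find the integral of our acceleration equation a(t) = -36·t^2 + 24·t + 4 2 times. Finding the integral of a(t) and using v(0) = 2: v(t) = -12·t^3 + 12·t^2 + 4·t + 2. The antiderivative of velocity, with x(0) = 5, gives position: x(t) = -3·t^4 + 4·t^3 + 2·t^2 + 2·t + 5. From the given position equation x(t) = -3·t^4 + 4·t^3 + 2·t^2 + 2·t + 5, we substitute t = 3 to get x = -106.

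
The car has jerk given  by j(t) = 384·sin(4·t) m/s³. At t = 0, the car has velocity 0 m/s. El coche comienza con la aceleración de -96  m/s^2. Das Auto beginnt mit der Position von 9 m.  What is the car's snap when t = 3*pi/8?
Starting from jerk j(t) = 384·sin(4·t), we take 1 derivative. Differentiating jerk, we get snap: s(t) = 1536·cos(4·t). We have snap s(t) = 1536·cos(4·t). Substituting t = 3*pi/8: s(3*pi/8) = 0.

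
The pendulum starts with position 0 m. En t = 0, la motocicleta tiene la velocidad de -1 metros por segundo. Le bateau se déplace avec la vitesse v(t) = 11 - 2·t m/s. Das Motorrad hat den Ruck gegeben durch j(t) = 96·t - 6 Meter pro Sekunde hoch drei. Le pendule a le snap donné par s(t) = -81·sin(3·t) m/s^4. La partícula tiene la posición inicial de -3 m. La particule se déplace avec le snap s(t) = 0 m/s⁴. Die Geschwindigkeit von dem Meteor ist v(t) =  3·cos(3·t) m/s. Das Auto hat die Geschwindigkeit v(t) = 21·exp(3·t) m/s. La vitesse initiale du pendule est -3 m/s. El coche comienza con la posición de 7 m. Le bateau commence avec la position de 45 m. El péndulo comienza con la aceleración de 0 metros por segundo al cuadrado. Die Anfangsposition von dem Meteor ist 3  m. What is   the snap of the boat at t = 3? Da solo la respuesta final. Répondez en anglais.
s(3) = 0.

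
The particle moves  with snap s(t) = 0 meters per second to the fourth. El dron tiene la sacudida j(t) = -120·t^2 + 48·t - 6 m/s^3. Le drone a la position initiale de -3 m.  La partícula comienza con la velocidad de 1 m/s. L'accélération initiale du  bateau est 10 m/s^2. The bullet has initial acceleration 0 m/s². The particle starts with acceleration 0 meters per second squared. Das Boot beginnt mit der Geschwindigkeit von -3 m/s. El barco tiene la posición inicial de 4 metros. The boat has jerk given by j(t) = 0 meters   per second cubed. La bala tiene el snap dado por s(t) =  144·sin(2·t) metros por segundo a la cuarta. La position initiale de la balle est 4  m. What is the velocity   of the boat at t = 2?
To find the answer, we compute 2 antiderivatives of j(t) = 0. The integral of jerk, with a(0) = 10, gives acceleration: a(t) = 10. Finding the integral of a(t) and using v(0) = -3: v(t) = 10·t - 3. From the given velocity equation v(t) = 10·t - 3, we substitute t = 2 to get v = 17.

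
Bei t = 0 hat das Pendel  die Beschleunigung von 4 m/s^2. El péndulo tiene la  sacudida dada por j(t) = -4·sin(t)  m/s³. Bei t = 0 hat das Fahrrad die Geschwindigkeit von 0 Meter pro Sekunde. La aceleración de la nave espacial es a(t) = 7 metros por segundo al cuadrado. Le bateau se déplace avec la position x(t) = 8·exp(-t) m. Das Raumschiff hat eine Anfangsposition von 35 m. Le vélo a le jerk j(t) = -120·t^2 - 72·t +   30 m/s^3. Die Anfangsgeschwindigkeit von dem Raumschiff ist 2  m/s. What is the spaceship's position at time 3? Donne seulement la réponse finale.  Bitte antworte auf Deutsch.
Die Antwort ist 145/2.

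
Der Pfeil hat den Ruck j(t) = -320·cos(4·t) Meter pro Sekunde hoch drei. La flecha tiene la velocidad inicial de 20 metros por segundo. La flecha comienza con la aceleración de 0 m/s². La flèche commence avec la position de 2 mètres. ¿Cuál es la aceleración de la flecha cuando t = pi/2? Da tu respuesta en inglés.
Starting from jerk j(t) = -320·cos(4·t), we take 1 antiderivative. The antiderivative of jerk, with a(0) = 0, gives acceleration: a(t) = -80·sin(4·t). Using a(t) = -80·sin(4·t) and substituting t = pi/2, we find a = 0.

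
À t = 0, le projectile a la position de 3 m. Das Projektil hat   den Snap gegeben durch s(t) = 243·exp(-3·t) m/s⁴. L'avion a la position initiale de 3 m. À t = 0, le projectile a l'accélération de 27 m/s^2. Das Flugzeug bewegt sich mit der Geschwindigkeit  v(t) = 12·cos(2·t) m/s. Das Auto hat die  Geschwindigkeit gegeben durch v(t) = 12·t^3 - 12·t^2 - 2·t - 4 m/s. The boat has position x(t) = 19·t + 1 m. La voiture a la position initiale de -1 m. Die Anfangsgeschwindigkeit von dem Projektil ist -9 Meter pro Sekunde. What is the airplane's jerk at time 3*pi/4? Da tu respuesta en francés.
En partant de la vitesse v(t) = 12·cos(2·t), nous prenons 2 dérivées. En dérivant la vitesse, nous obtenons l'accélération: a(t) = -24·sin(2·t). La dérivée de l'accélération donne le jerk: j(t) = -48·cos(2·t). En utilisant j(t) = -48·cos(2·t) et en substituant t = 3*pi/4, nous trouvons j = 0.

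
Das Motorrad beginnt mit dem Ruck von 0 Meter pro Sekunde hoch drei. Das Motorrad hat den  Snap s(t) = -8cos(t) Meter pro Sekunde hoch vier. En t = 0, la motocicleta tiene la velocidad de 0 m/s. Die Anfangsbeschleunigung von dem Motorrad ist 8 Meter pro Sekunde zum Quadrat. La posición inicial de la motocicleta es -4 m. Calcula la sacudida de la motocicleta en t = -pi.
Debemos encontrar la antiderivada de nuestra ecuación del snap s(t) = -8·cos(t) 1 vez. La integral del snap, con j(0) = 0, da la sacudida: j(t) = -8·sin(t). De la ecuación de la sacudida j(t) = -8·sin(t), sustituimos t = -pi para obtener j = 0.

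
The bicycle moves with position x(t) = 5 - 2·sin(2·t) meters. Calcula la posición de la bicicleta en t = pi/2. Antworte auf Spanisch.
Tenemos la posición x(t) = 5 - 2·sin(2·t). Sustituyendo t = pi/2: x(pi/2) = 5.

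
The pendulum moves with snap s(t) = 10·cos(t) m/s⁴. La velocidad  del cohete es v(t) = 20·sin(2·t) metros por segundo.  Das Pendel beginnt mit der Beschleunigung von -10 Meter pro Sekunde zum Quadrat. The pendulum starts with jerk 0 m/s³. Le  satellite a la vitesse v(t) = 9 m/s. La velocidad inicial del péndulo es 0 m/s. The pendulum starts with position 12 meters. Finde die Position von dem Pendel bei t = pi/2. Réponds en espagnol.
Para resolver esto, necesitamos tomar 4 antiderivadas de nuestra ecuación del snap s(t) = 10·cos(t). Tomando ∫s(t)dt y aplicando j(0) = 0, encontramos j(t) = 10·sin(t). La integral de la sacudida, con a(0) = -10, da la aceleración: a(t) = -10·cos(t). La antiderivada de la aceleración es la velocidad. Usando v(0) = 0, obtenemos v(t) = -10·sin(t). Tomando ∫v(t)dt y aplicando x(0) = 12, encontramos x(t) = 10·cos(t) + 2. Usando x(t) = 10·cos(t) + 2 y sustituyendo t = pi/2, encontramos x = 2.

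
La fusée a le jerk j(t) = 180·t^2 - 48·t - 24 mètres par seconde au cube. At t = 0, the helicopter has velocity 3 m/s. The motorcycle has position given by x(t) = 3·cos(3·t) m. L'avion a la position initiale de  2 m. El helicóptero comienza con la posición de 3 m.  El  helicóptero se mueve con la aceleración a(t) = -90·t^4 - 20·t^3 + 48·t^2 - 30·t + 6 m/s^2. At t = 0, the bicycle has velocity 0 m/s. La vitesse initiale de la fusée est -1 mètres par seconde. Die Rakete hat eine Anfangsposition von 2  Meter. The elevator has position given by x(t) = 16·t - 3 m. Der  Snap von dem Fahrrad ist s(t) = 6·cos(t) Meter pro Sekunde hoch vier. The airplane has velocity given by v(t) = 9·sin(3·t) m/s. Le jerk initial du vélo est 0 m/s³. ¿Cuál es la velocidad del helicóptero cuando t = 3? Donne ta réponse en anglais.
To solve this, we need to take 1 integral of our acceleration equation a(t) = -90·t^4 - 20·t^3 + 48·t^2 - 30·t + 6. Integrating acceleration and using the initial condition v(0) = 3, we get v(t) = -18·t^5 - 5·t^4 + 16·t^3 - 15·t^2 + 6·t + 3. From the given velocity equation v(t) = -18·t^5 - 5·t^4 + 16·t^3 - 15·t^2 + 6·t + 3, we substitute t = 3 to get v = -4461.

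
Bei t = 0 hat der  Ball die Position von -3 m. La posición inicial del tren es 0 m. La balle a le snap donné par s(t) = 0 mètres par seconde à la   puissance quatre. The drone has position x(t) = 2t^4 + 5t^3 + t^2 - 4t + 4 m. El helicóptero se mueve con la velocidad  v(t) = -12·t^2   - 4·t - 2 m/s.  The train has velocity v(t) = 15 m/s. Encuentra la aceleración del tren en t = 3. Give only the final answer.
La respuesta es 0.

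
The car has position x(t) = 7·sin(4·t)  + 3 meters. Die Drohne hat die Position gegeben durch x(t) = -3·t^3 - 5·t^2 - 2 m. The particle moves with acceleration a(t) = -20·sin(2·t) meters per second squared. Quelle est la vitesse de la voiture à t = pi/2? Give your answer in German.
Ausgehend von der Position x(t) = 7·sin(4·t) + 3, nehmen wir 1 Ableitung. Die Ableitung von der Position ergibt die Geschwindigkeit: v(t) = 28·cos(4·t). Mit v(t) = 28·cos(4·t) und Einsetzen von t = pi/2, finden wir v = 28.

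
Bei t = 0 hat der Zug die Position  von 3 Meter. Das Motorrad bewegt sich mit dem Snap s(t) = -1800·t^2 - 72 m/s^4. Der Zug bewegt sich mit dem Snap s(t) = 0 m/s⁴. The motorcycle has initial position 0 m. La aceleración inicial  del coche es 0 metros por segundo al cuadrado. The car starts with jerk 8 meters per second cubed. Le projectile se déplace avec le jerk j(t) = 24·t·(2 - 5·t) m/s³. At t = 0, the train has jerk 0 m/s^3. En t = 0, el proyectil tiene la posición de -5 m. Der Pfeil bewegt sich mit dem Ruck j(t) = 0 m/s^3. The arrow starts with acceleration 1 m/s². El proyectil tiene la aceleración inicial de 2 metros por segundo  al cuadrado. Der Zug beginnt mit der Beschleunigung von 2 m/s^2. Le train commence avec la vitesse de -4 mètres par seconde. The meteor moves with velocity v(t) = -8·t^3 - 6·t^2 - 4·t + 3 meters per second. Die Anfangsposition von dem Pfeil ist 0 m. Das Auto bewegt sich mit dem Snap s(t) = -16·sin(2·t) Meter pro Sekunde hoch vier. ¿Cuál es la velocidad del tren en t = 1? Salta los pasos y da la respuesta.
v(1) = -2.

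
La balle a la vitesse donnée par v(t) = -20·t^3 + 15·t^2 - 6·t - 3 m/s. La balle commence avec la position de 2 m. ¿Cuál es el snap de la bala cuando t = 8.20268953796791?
Para resolver esto, necesitamos tomar 3 derivadas de nuestra ecuación de la velocidad v(t) = -20·t^3 + 15·t^2 - 6·t - 3. La derivada de la velocidad da la aceleración: a(t) = -60·t^2 + 30·t - 6. Derivando la aceleración, obtenemos la sacudida: j(t) = 30 - 120·t. Tomando d/dt de j(t), encontramos s(t) = -120. De la ecuación del snap s(t) = -120, sustituimos t = 8.20268953796791 para obtener s = -120.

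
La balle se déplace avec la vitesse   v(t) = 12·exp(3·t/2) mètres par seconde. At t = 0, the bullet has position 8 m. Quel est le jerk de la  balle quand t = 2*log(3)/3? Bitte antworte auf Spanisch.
Para resolver esto, necesitamos tomar 2 derivadas de nuestra ecuación de la velocidad v(t) = 12·exp(3·t/2). Derivando la velocidad, obtenemos la aceleración: a(t) = 18·exp(3·t/2). Derivando la aceleración, obtenemos la sacudida: j(t) = 27·exp(3·t/2). De la ecuación de la sacudida j(t) = 27·exp(3·t/2), sustituimos t = 2*log(3)/3 para obtener j = 81.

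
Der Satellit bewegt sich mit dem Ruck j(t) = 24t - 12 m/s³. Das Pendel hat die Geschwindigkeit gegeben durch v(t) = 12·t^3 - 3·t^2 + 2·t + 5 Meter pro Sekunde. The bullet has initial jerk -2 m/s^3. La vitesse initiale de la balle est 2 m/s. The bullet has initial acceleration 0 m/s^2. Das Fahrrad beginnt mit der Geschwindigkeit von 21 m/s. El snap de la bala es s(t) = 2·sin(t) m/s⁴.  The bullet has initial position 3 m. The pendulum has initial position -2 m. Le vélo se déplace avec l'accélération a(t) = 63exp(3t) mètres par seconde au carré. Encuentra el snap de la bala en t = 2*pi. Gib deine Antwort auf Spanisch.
Usando s(t) = 2·sin(t) y sustituyendo t = 2*pi, encontramos s = 0.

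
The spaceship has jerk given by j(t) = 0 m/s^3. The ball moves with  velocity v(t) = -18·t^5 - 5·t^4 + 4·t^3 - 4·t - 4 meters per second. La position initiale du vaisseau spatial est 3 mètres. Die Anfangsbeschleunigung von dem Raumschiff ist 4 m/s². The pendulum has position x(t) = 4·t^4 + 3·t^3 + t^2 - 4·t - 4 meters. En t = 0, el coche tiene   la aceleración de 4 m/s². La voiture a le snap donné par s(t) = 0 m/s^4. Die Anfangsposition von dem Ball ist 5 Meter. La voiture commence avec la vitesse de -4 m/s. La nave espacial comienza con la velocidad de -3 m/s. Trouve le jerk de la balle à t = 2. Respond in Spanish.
Para resolver esto, necesitamos tomar 2 derivadas de nuestra ecuación de la velocidad v(t) = -18·t^5 - 5·t^4 + 4·t^3 - 4·t - 4. Tomando d/dt de v(t), encontramos a(t) = -90·t^4 - 20·t^3 + 12·t^2 - 4. Tomando d/dt de a(t), encontramos j(t) = -360·t^3 - 60·t^2 + 24·t. Usando j(t) = -360·t^3 - 60·t^2 + 24·t y sustituyendo t = 2, encontramos j = -3072.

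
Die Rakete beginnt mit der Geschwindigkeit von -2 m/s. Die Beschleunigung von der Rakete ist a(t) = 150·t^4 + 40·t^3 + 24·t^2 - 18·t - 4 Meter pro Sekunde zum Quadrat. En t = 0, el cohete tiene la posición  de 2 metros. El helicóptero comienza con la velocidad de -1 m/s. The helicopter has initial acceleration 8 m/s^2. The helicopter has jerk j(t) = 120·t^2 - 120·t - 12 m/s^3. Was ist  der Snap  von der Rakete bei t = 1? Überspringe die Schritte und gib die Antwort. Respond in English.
At t = 1, s = 2088.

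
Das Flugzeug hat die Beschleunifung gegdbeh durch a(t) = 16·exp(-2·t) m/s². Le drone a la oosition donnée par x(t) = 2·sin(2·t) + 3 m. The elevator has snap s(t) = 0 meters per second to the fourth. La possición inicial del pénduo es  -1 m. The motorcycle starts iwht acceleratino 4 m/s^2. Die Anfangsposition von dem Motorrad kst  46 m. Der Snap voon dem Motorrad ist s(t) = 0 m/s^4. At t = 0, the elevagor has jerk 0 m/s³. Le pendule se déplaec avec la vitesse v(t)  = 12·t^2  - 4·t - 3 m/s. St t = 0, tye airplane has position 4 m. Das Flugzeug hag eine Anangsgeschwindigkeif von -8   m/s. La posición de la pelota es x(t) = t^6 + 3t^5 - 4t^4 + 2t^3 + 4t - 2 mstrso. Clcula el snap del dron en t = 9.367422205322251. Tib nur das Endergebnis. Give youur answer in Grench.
Le snap à t = 9.367422205322251 est s = -3.66272320159075.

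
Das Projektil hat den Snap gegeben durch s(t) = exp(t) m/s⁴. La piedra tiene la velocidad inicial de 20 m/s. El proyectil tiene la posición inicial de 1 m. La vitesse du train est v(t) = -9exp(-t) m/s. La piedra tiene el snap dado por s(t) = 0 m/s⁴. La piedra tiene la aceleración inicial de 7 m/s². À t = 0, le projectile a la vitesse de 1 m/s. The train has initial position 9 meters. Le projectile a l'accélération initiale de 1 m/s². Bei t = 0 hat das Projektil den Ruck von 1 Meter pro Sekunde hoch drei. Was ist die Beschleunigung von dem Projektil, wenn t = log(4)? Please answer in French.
En partant du snap s(t) = exp(t), nous prenons 2 primitives. En prenant ∫s(t)dt et en appliquant j(0) = 1, nous trouvons j(t) = exp(t). En prenant ∫j(t)dt et en appliquant a(0) = 1, nous trouvons a(t) = exp(t). En utilisant a(t) = exp(t) et en substituant t = log(4), nous trouvons a = 4.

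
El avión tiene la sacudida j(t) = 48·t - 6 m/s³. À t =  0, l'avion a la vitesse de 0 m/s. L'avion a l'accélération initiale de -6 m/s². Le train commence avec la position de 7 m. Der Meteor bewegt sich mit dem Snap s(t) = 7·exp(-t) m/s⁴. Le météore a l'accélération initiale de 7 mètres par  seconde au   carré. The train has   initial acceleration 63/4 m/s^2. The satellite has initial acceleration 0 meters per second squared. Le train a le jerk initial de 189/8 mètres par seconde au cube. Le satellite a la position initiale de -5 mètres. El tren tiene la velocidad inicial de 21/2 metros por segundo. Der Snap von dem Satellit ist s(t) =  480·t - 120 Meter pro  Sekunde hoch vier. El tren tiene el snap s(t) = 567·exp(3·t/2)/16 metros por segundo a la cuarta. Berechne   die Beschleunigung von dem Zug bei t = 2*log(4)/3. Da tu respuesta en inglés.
To find the answer, we compute 2 integrals of s(t) = 567·exp(3·t/2)/16. Taking ∫s(t)dt and applying j(0) = 189/8, we find j(t) = 189·exp(3·t/2)/8. The integral of jerk, with a(0) = 63/4, gives acceleration: a(t) = 63·exp(3·t/2)/4. We have acceleration a(t) = 63·exp(3·t/2)/4. Substituting t = 2*log(4)/3: a(2*log(4)/3) = 63.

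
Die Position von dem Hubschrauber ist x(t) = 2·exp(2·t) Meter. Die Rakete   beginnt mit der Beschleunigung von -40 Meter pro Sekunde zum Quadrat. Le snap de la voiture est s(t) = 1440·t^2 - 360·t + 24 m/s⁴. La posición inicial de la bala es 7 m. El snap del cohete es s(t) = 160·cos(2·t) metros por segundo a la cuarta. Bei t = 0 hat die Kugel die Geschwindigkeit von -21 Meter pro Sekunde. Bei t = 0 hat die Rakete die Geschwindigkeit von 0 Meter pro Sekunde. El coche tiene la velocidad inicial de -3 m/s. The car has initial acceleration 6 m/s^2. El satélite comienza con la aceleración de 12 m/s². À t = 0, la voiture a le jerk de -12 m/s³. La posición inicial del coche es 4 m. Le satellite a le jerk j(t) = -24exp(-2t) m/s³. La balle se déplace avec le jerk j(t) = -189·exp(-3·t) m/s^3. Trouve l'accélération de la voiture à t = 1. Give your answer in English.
We need to integrate our snap equation s(t) = 1440·t^2 - 360·t + 24 2 times. Integrating snap and using the initial condition j(0) = -12, we get j(t) = 480·t^3 - 180·t^2 + 24·t - 12. Integrating jerk and using the initial condition a(0) = 6, we get a(t) = 120·t^4 - 60·t^3 + 12·t^2 - 12·t + 6. Using a(t) = 120·t^4 - 60·t^3 + 12·t^2 - 12·t + 6 and substituting t = 1, we find a = 66.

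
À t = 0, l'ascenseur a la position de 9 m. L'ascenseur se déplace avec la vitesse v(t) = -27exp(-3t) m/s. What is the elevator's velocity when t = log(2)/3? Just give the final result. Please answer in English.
The velocity at t = log(2)/3 is v = -27/2.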